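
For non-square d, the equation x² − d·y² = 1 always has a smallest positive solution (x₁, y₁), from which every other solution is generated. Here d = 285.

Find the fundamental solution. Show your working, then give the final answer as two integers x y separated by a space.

2431 144

√285 = [16; 1,7,2,7,1,32, …], period ℓ=6 (even) → k=5
k=0  a_k=16  p_k/q_k = 16/1
…
k=2  a_k=7  p_k/q_k = 135/8
k=3  a_k=2  p_k/q_k = 287/17
k=4  a_k=7  p_k/q_k = 2144/127
k=5  a_k=1  p_k/q_k = 2431/144
(x₁, y₁) = (2431, 144);  2431² − 285·144² = 1 ✓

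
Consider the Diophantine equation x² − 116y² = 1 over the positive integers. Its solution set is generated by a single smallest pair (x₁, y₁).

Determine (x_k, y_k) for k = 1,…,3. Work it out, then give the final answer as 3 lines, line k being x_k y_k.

9801 910
192119201 17837820
3765920568201 349656946730

√116 → a₀=10, period (1,3,2,1,4,1,2,3,1,20); ℓ=10 even so k=9
a_0=10:  p_0=10·1+0=10,  q_0=10·0+1=1
a_1=1:  p_1=1·10+1=11,  q_1=1·1+0=1
…
a_4=1:  p_4=1·97+43=140,  q_4=1·9+4=13
a_5=4:  p_5=4·140+97=657,  q_5=4·13+9=61
a_6=1:  p_6=1·657+140=797,  q_6=1·61+13=74
a_7=2:  p_7=2·797+657=2251,  q_7=2·74+61=209
a_8=3:  p_8=3·2251+797=7550,  q_8=3·209+74=701
a_9=1:  p_9=1·7550+2251=9801,  q_9=1·701+209=910
fundamental: x₁=9801, y₁=910  (since 96059601 − 116·828100 = 1)
k=2:  x_2 = 9801·9801+116·910·910 = 192119201,  y_2 = 9801·910+910·9801 = 17837820
k=3:  x_3 = 9801·192119201+116·910·17837820 = 3765920568201,  y_3 = 9801·17837820+910·192119201 = 349656946730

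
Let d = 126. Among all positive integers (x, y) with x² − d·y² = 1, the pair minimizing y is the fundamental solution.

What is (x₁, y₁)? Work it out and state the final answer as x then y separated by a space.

449 40

[11; 4,2,4,22] for √126; ℓ=4 ⇒ convergent index 3
i=0: a=11 ⇒ p=11, q=1
i=1: a=4 ⇒ p=45, q=4
i=2: a=2 ⇒ p=101, q=9
i=3: a=4 ⇒ p=449, q=40
fundamental: x₁=449, y₁=40  (since 201601 − 126·1600 = 1)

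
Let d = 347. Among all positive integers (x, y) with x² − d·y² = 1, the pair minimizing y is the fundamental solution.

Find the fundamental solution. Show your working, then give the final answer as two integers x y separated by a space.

641602 34443

√347 = [18; 1,1,1,2,4,…,1,1,36, …], period ℓ=14 (even) → k=13
k=0  a_k=18  p_k/q_k = 18/1
…
k=5  a_k=4  p_k/q_k = 652/35
k=6  a_k=1  p_k/q_k = 801/43
…
k=11  a_k=1  p_k/q_k = 238717/12815
k=12  a_k=1  p_k/q_k = 402885/21628
k=13  a_k=1  p_k/q_k = 641602/34443
(x₁, y₁) = (641602, 34443);  641602² − 347·34443² = 1 ✓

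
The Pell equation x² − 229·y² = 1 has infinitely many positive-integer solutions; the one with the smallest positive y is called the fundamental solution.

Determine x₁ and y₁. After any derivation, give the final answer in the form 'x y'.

√229 = [15; 7,1,1,7,30, …], period ℓ=5 (odd) → k=9
i=0: a=15 ⇒ p=15, q=1
…
i=5: a=30 ⇒ p=51527, q=3405
…
i=7: a=1 ⇒ p=413926, q=27353
i=8: a=1 ⇒ p=776325, q=51301
i=9: a=7 ⇒ p=5848201, q=386460
(x₁, y₁) = (5848201, 386460);  5848201² − 229·386460² = 1 ✓

5848201 386460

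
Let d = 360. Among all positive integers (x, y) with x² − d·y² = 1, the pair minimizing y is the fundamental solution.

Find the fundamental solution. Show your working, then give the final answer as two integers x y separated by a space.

19 1

d=360: √d = [18; 1,36] (ℓ=2, even), read p_1/q_1
i=0: a=18 ⇒ p=18, q=1
i=1: a=1 ⇒ p=19, q=1
→ (19, 1).  Check: 19²=361, 360·1²=360, difference 1.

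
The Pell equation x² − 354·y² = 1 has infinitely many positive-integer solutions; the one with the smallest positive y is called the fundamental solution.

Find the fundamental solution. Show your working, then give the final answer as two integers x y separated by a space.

[18; 1,4,2,2,18,2,2,4,1,36] for √354; ℓ=10 ⇒ convergent index 9
i=0: a=18 ⇒ p=18, q=1
i=1: a=1 ⇒ p=19, q=1
i=2: a=4 ⇒ p=94, q=5
i=3: a=2 ⇒ p=207, q=11
i=4: a=2 ⇒ p=508, q=27
i=5: a=18 ⇒ p=9351, q=497
i=6: a=2 ⇒ p=19210, q=1021
i=7: a=2 ⇒ p=47771, q=2539
i=8: a=4 ⇒ p=210294, q=11177
i=9: a=1 ⇒ p=258065, q=13716
(x₁, y₁) = (258065, 13716);  258065² − 354·13716² = 1 ✓

258065 13716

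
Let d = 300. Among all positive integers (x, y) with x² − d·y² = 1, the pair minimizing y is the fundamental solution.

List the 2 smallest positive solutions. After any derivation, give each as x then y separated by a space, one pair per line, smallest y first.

√300 → a₀=17, period (3,8,3,34); ℓ=4 even so k=3
i=0: a=17 ⇒ p=17, q=1
…
i=2: a=8 ⇒ p=433, q=25
i=3: a=3 ⇒ p=1351, q=78
fundamental: x₁=1351, y₁=78  (since 1825201 − 300·6084 = 1)
n=2: (1351,78)∘(1351,78) = (1351·1351+300·78·78, 1351·78+78·1351) = (3650401,210756)

1351 78
3650401 210756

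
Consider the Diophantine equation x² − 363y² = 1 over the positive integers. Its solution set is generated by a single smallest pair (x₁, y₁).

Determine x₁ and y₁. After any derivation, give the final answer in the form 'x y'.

362 19

√363 → a₀=19, period (19,38); ℓ=2 even so k=1
step 0: (19, 1)  from 19·(1,0) + (0,1)
step 1: (362, 19)  from 19·(19,1) + (1,0)
(x₁, y₁) = (362, 19);  362² − 363·19² = 1 ✓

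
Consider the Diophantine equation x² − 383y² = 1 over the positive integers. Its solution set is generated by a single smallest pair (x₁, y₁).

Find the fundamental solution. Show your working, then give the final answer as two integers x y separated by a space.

18768 959

d=383: √d = [19; 1,1,3,19,3,1,1,38] (ℓ=8, even), read p_7/q_7
i=0: a=19 ⇒ p=19, q=1
…
i=5: a=3 ⇒ p=8063, q=412
i=6: a=1 ⇒ p=10705, q=547
i=7: a=1 ⇒ p=18768, q=959
→ (18768, 959).  Check: 18768²=352237824, 383·959²=352237823, difference 1.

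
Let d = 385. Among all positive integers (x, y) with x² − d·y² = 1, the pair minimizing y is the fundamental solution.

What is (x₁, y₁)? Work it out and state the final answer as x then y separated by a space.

95831 4884

[19; 1,1,1,1,1,…,1,1,38] for √385; ℓ=16 ⇒ convergent index 15
k=0  a_k=19  p_k/q_k = 19/1
k=1  a_k=1  p_k/q_k = 20/1
…
k=3  a_k=1  p_k/q_k = 59/3
k=4  a_k=1  p_k/q_k = 98/5
…
k=6  a_k=3  p_k/q_k = 569/29
k=7  a_k=1  p_k/q_k = 726/37
k=8  a_k=2  p_k/q_k = 2021/103
…
k=12  a_k=1  p_k/q_k = 23271/1186
…
k=14  a_k=1  p_k/q_k = 59551/3035
k=15  a_k=1  p_k/q_k = 95831/4884
fundamental: x₁=95831, y₁=4884  (since 9183580561 − 385·23853456 = 1)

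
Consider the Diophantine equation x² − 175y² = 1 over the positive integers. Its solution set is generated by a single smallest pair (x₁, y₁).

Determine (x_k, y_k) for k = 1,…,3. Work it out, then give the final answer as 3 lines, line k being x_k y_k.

2024 153
8193151 619344
33165873224 2507104359

√175 → a₀=13, period (4,2,1,2,4,26); ℓ=6 even so k=5
i=0: a=13 ⇒ p=13, q=1
…
i=3: a=1 ⇒ p=172, q=13
i=4: a=2 ⇒ p=463, q=35
i=5: a=4 ⇒ p=2024, q=153
fundamental: x₁=2024, y₁=153  (since 4096576 − 175·23409 = 1)
k=2:  x_2 = 2024·2024+175·153·153 = 8193151,  y_2 = 2024·153+153·2024 = 619344
k=3:  x_3 = 2024·8193151+175·153·619344 = 33165873224,  y_3 = 2024·619344+153·8193151 = 2507104359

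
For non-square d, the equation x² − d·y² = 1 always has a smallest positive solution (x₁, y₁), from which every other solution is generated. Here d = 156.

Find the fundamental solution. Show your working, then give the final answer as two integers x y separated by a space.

[12; 2,24] for √156; ℓ=2 ⇒ convergent index 1
i=0: a=12 ⇒ p=12, q=1
i=1: a=2 ⇒ p=25, q=2
(x₁, y₁) = (25, 2);  25² − 156·2² = 1 ✓

25 2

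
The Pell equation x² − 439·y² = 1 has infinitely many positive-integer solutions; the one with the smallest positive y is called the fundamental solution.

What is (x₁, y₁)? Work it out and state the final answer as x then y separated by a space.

440 21

d=439: √d = [20; 1,19,1,40] (ℓ=4, even), read p_3/q_3
step 0: (20, 1)  from 20·(1,0) + (0,1)
step 1: (21, 1)  from 1·(20,1) + (1,0)
step 2: (419, 20)  from 19·(21,1) + (20,1)
step 3: (440, 21)  from 1·(419,20) + (21,1)
fundamental: x₁=440, y₁=21  (since 193600 − 439·441 = 1)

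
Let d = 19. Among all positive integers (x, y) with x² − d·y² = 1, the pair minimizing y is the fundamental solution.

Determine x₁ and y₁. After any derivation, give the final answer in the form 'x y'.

√19 → a₀=4, period (2,1,3,1,2,8); ℓ=6 even so k=5
step 0: (4, 1)  from 4·(1,0) + (0,1)
…
step 2: (13, 3)  from 1·(9,2) + (4,1)
…
step 4: (61, 14)  from 1·(48,11) + (13,3)
step 5: (170, 39)  from 2·(61,14) + (48,11)
fundamental: x₁=170, y₁=39  (since 28900 − 19·1521 = 1)

170 39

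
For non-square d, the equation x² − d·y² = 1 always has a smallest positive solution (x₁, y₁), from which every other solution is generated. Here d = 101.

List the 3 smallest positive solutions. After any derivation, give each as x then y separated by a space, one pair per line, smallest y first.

[10; 20] for √101; ℓ=1 ⇒ convergent index 1
i=0: a=10 ⇒ p=10, q=1
i=1: a=20 ⇒ p=201, q=20
→ (201, 20).  Check: 201²=40401, 101·20²=40400, difference 1.
(201+20√101)^2 = 80801 + 8040√101
(201+20√101)^3 = 32481801 + 3232060√101

201 20
80801 8040
32481801 3232060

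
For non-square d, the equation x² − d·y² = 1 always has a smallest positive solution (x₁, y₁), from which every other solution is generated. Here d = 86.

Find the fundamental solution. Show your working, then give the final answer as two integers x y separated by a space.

√86 = [9; 3,1,1,1,8,1,1,1,3,18, …], period ℓ=10 (even) → k=9
a_0=9:  p_0=9·1+0=9,  q_0=9·0+1=1
…
a_3=1:  p_3=1·37+28=65,  q_3=1·4+3=7
…
a_5=8:  p_5=8·102+65=881,  q_5=8·11+7=95
a_6=1:  p_6=1·881+102=983,  q_6=1·95+11=106
a_7=1:  p_7=1·983+881=1864,  q_7=1·106+95=201
a_8=1:  p_8=1·1864+983=2847,  q_8=1·201+106=307
a_9=3:  p_9=3·2847+1864=10405,  q_9=3·307+201=1122
→ (10405, 1122).  Check: 10405²=108264025, 86·1122²=108264024, difference 1.

10405 1122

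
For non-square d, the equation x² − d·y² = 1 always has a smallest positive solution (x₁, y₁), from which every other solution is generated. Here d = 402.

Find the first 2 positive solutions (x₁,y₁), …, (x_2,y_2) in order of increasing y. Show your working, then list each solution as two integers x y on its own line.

401 20
321601 16040

d=402: √d = [20; 20,40] (ℓ=2, even), read p_1/q_1
i=0: a=20 ⇒ p=20, q=1
i=1: a=20 ⇒ p=401, q=20
(x₁, y₁) = (401, 20);  401² − 402·20² = 1 ✓
k=2:  x_2 = 401·401+402·20·20 = 321601,  y_2 = 401·20+20·401 = 16040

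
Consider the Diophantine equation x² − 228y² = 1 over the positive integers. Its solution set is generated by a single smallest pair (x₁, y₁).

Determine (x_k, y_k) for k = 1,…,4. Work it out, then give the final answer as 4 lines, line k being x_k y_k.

[15; 10,30] for √228; ℓ=2 ⇒ convergent index 1
k=0  a_k=15  p_k/q_k = 15/1
k=1  a_k=10  p_k/q_k = 151/10
(x₁, y₁) = (151, 10);  151² − 228·10² = 1 ✓
(151+10√228)^2 = 45601 + 3020√228
(151+10√228)^3 = 13771351 + 912030√228
(151+10√228)^4 = 4158902401 + 275430040√228

151 10
45601 3020
13771351 912030
4158902401 275430040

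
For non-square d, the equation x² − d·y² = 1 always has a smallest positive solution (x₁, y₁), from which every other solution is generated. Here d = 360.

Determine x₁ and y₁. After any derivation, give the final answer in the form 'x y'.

19 1

d=360: √d = [18; 1,36] (ℓ=2, even), read p_1/q_1
i=0: a=18 ⇒ p=18, q=1
i=1: a=1 ⇒ p=19, q=1
(x₁, y₁) = (19, 1);  19² − 360·1² = 1 ✓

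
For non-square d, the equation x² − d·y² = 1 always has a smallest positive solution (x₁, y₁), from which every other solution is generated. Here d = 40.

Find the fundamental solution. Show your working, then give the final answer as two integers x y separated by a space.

19 3

d=40: √d = [6; 3,12] (ℓ=2, even), read p_1/q_1
step 0: (6, 1)  from 6·(1,0) + (0,1)
step 1: (19, 3)  from 3·(6,1) + (1,0)
(x₁, y₁) = (19, 3);  19² − 40·3² = 1 ✓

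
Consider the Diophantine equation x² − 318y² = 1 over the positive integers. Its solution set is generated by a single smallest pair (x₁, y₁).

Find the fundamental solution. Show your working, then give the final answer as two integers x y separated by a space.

107 6

√318 = [17; 1,4,1,34, …], period ℓ=4 (even) → k=3
step 0: (17, 1)  from 17·(1,0) + (0,1)
step 1: (18, 1)  from 1·(17,1) + (1,0)
step 2: (89, 5)  from 4·(18,1) + (17,1)
step 3: (107, 6)  from 1·(89,5) + (18,1)
fundamental: x₁=107, y₁=6  (since 11449 − 318·36 = 1)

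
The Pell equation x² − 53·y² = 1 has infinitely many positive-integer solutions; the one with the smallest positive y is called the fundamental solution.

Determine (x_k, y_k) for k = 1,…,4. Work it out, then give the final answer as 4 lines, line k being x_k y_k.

66249 9100
8777860001 1205731800
1163048894346249 159757052027300
154101652394311440001 21167489878307463600

√53 = [7; 3,1,1,3,14, …], period ℓ=5 (odd) → k=9
step 0: (7, 1)  from 7·(1,0) + (0,1)
…
step 2: (29, 4)  from 1·(22,3) + (7,1)
…
step 8: (18557, 2549)  from 1·(10578,1453) + (7979,1096)
step 9: (66249, 9100)  from 3·(18557,2549) + (10578,1453)
(x₁, y₁) = (66249, 9100);  66249² − 53·9100² = 1 ✓
n=2: (66249,9100)∘(66249,9100) = (66249·66249+53·9100·9100, 66249·9100+9100·66249) = (8777860001,1205731800)
n=3: (8777860001,1205731800)∘(66249,9100) = (66249·8777860001+53·9100·1205731800, 66249·1205731800+9100·8777860001) = (1163048894346249,159757052027300)
n=4: (1163048894346249,159757052027300)∘(66249,9100) = (66249·1163048894346249+53·9100·159757052027300, 66249·159757052027300+9100·1163048894346249) = (154101652394311440001,21167489878307463600)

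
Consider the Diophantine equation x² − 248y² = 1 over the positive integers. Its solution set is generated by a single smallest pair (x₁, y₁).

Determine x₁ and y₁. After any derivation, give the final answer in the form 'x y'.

[15; 1,2,1,30] for √248; ℓ=4 ⇒ convergent index 3
step 0: (15, 1)  from 15·(1,0) + (0,1)
step 1: (16, 1)  from 1·(15,1) + (1,0)
step 2: (47, 3)  from 2·(16,1) + (15,1)
step 3: (63, 4)  from 1·(47,3) + (16,1)
(x₁, y₁) = (63, 4);  63² − 248·4² = 1 ✓

63 4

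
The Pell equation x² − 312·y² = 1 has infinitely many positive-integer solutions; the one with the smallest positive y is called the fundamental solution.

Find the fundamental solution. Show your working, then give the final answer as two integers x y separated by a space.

√312 → a₀=17, period (1,1,1,34); ℓ=4 even so k=3
a_0=17:  p_0=17·1+0=17,  q_0=17·0+1=1
…
a_2=1:  p_2=1·18+17=35,  q_2=1·1+1=2
a_3=1:  p_3=1·35+18=53,  q_3=1·2+1=3
fundamental: x₁=53, y₁=3  (since 2809 − 312·9 = 1)

53 3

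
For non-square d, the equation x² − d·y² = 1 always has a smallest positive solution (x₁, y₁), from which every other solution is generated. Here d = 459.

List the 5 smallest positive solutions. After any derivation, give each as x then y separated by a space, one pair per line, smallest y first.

d=459: √d = [21; 2,2,1,4,21,4,1,2,2,42] (ℓ=10, even), read p_9/q_9
i=0: a=21 ⇒ p=21, q=1
i=1: a=2 ⇒ p=43, q=2
i=2: a=2 ⇒ p=107, q=5
…
i=5: a=21 ⇒ p=14997, q=700
i=6: a=4 ⇒ p=60695, q=2833
i=7: a=1 ⇒ p=75692, q=3533
i=8: a=2 ⇒ p=212079, q=9899
i=9: a=2 ⇒ p=499850, q=23331
→ (499850, 23331).  Check: 499850²=249850022500, 459·23331²=249850022499, difference 1.
(x_2, y_2) = (499850·499850 + 459·23331·23331, 499850·23331 + 23331·499850) = (499700044999, 23324000700)
(x_3, y_3) = (499850·499700044999 + 459·23331·23324000700, 499850·23324000700 + 23331·499700044999) = (499550134985000450, 23317003499766669)
(x_4, y_4) = (499850·499550134985000450 + 459·23331·23317003499766669, 499850·23317003499766669 + 23331·499550134985000450) = (499400269944005249820001, 23310008398693414998600)
(x_5, y_5) = (499850·499400269944005249820001 + 459·23331·23310008398693414998600, 499850·23310008398693414998600 + 23331·499400269944005249820001) = (499250449862522498110069999250, 23303015396150489970600653331)

499850 23331
499700044999 23324000700
499550134985000450 23317003499766669
499400269944005249820001 23310008398693414998600
499250449862522498110069999250 23303015396150489970600653331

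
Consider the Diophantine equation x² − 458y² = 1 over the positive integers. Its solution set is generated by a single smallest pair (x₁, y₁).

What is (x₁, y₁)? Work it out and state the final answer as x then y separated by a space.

√458 → a₀=21, period (2,2,42); ℓ=3 odd so k=5
step 0: (21, 1)  from 21·(1,0) + (0,1)
…
step 3: (4537, 212)  from 42·(107,5) + (43,2)
step 4: (9181, 429)  from 2·(4537,212) + (107,5)
step 5: (22899, 1070)  from 2·(9181,429) + (4537,212)
fundamental: x₁=22899, y₁=1070  (since 524364201 − 458·1144900 = 1)

22899 1070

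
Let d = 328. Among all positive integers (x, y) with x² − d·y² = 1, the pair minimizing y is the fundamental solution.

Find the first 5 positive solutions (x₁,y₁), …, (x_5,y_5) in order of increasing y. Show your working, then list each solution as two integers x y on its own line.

163 9
53137 2934
17322499 956475
5647081537 311807916
1840931258563 101648424141

[18; 9,36] for √328; ℓ=2 ⇒ convergent index 1
step 0: (18, 1)  from 18·(1,0) + (0,1)
step 1: (163, 9)  from 9·(18,1) + (1,0)
(x₁, y₁) = (163, 9);  163² − 328·9² = 1 ✓
k=2:  x_2 = 163·163+328·9·9 = 53137,  y_2 = 163·9+9·163 = 2934
k=3:  x_3 = 163·53137+328·9·2934 = 17322499,  y_3 = 163·2934+9·53137 = 956475
k=4:  x_4 = 163·17322499+328·9·956475 = 5647081537,  y_4 = 163·956475+9·17322499 = 311807916
k=5:  x_5 = 163·5647081537+328·9·311807916 = 1840931258563,  y_5 = 163·311807916+9·5647081537 = 101648424141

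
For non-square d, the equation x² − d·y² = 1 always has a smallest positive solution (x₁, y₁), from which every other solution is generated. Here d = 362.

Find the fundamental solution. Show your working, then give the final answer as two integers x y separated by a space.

723 38

√362 → a₀=19, period (38); ℓ=1 odd so k=1
a_0=19:  p_0=19·1+0=19,  q_0=19·0+1=1
a_1=38:  p_1=38·19+1=723,  q_1=38·1+0=38
(x₁, y₁) = (723, 38);  723² − 362·38² = 1 ✓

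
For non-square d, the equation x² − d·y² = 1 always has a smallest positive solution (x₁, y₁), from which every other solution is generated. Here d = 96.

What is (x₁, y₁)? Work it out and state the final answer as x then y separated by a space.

49 5

d=96: √d = [9; 1,3,1,18] (ℓ=4, even), read p_3/q_3
i=0: a=9 ⇒ p=9, q=1
…
i=2: a=3 ⇒ p=39, q=4
i=3: a=1 ⇒ p=49, q=5
fundamental: x₁=49, y₁=5  (since 2401 − 96·25 = 1)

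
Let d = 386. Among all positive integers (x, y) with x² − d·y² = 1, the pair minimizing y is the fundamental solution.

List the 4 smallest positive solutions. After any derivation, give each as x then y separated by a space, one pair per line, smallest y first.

111555 5678
24889036049 1266818580
5552992832780835 282639893378122
1238928230896843060801 63059786610325980840

√386 → a₀=19, period (1,1,1,4,1,18,1,4,1,1,1,38); ℓ=12 even so k=11
step 0: (19, 1)  from 19·(1,0) + (0,1)
…
step 3: (59, 3)  from 1·(39,2) + (20,1)
step 4: (275, 14)  from 4·(59,3) + (39,2)
step 5: (334, 17)  from 1·(275,14) + (59,3)
…
step 7: (6621, 337)  from 1·(6287,320) + (334,17)
step 8: (32771, 1668)  from 4·(6621,337) + (6287,320)
…
step 10: (72163, 3673)  from 1·(39392,2005) + (32771,1668)
step 11: (111555, 5678)  from 1·(72163,3673) + (39392,2005)
→ (111555, 5678).  Check: 111555²=12444518025, 386·5678²=12444518024, difference 1.
(111555+5678√386)^2 = 24889036049 + 1266818580√386
(111555+5678√386)^3 = 5552992832780835 + 282639893378122√386
(111555+5678√386)^4 = 1238928230896843060801 + 63059786610325980840√386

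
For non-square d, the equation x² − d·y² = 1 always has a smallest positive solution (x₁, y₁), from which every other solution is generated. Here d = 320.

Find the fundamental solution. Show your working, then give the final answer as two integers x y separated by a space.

161 9

√320 = [17; 1,7,1,34, …], period ℓ=4 (even) → k=3
k=0  a_k=17  p_k/q_k = 17/1
k=1  a_k=1  p_k/q_k = 18/1
k=2  a_k=7  p_k/q_k = 143/8
k=3  a_k=1  p_k/q_k = 161/9
(x₁, y₁) = (161, 9);  161² − 320·9² = 1 ✓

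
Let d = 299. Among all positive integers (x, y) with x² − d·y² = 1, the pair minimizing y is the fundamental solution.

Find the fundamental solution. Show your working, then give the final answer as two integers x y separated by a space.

√299 = [17; 3,2,3,34, …], period ℓ=4 (even) → k=3
i=0: a=17 ⇒ p=17, q=1
…
i=2: a=2 ⇒ p=121, q=7
i=3: a=3 ⇒ p=415, q=24
→ (415, 24).  Check: 415²=172225, 299·24²=172224, difference 1.

415 24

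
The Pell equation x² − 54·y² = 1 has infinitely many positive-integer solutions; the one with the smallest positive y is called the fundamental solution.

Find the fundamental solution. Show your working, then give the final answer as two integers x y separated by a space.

d=54: √d = [7; 2,1,6,1,2,14] (ℓ=6, even), read p_5/q_5
k=0  a_k=7  p_k/q_k = 7/1
k=1  a_k=2  p_k/q_k = 15/2
k=2  a_k=1  p_k/q_k = 22/3
k=3  a_k=6  p_k/q_k = 147/20
k=4  a_k=1  p_k/q_k = 169/23
k=5  a_k=2  p_k/q_k = 485/66
→ (485, 66).  Check: 485²=235225, 54·66²=235224, difference 1.

485 66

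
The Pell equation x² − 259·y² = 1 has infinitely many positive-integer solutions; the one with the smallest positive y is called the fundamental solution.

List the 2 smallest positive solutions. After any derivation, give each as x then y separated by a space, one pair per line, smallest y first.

√259 → a₀=16, period (10,1,2,3,4,3,2,1,10,32); ℓ=10 even so k=9
i=0: a=16 ⇒ p=16, q=1
i=1: a=10 ⇒ p=161, q=10
i=2: a=1 ⇒ p=177, q=11
i=3: a=2 ⇒ p=515, q=32
i=4: a=3 ⇒ p=1722, q=107
i=5: a=4 ⇒ p=7403, q=460
…
i=7: a=2 ⇒ p=55265, q=3434
i=8: a=1 ⇒ p=79196, q=4921
i=9: a=10 ⇒ p=847225, q=52644
fundamental: x₁=847225, y₁=52644  (since 717790200625 − 259·2771390736 = 1)
n=2: (847225,52644)∘(847225,52644) = (847225·847225+259·52644·52644, 847225·52644+52644·847225) = (1435580401249,89202625800)

847225 52644
1435580401249 89202625800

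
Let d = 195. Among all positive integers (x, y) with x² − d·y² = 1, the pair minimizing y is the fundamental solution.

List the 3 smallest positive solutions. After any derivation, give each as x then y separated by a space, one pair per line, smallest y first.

√195 → a₀=13, period (1,26); ℓ=2 even so k=1
a_0=13:  p_0=13·1+0=13,  q_0=13·0+1=1
a_1=1:  p_1=1·13+1=14,  q_1=1·1+0=1
(x₁, y₁) = (14, 1);  14² − 195·1² = 1 ✓
k=2:  x_2 = 14·14+195·1·1 = 391,  y_2 = 14·1+1·14 = 28
k=3:  x_3 = 14·391+195·1·28 = 10934,  y_3 = 14·28+1·391 = 783

14 1
391 28
10934 783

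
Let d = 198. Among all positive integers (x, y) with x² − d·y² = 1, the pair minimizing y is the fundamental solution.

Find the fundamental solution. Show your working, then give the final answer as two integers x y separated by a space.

[14; 14,28] for √198; ℓ=2 ⇒ convergent index 1
i=0: a=14 ⇒ p=14, q=1
i=1: a=14 ⇒ p=197, q=14
→ (197, 14).  Check: 197²=38809, 198·14²=38808, difference 1.

197 14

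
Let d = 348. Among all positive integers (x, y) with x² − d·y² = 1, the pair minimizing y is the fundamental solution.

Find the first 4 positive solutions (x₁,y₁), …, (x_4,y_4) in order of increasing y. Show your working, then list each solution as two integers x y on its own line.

1567 84
4910977 263256
15391000351 825044220
48235390189057 2585688322224

d=348: √d = [18; 1,1,1,8,1,1,1,36] (ℓ=8, even), read p_7/q_7
i=0: a=18 ⇒ p=18, q=1
i=1: a=1 ⇒ p=19, q=1
i=2: a=1 ⇒ p=37, q=2
i=3: a=1 ⇒ p=56, q=3
…
i=5: a=1 ⇒ p=541, q=29
i=6: a=1 ⇒ p=1026, q=55
i=7: a=1 ⇒ p=1567, q=84
(x₁, y₁) = (1567, 84);  1567² − 348·84² = 1 ✓
k=2:  x_2 = 1567·1567+348·84·84 = 4910977,  y_2 = 1567·84+84·1567 = 263256
k=3:  x_3 = 1567·4910977+348·84·263256 = 15391000351,  y_3 = 1567·263256+84·4910977 = 825044220
k=4:  x_4 = 1567·15391000351+348·84·825044220 = 48235390189057,  y_4 = 1567·825044220+84·15391000351 = 2585688322224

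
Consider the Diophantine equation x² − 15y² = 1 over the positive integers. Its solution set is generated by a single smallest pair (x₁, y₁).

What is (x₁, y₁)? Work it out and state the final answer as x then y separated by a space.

d=15: √d = [3; 1,6] (ℓ=2, even), read p_1/q_1
a_0=3:  p_0=3·1+0=3,  q_0=3·0+1=1
a_1=1:  p_1=1·3+1=4,  q_1=1·1+0=1
→ (4, 1).  Check: 4²=16, 15·1²=15, difference 1.

4 1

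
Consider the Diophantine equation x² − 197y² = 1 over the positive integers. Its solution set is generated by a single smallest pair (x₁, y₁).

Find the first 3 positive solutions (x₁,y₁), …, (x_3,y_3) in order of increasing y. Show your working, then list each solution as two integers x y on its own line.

[14; 28] for √197; ℓ=1 ⇒ convergent index 1
k=0  a_k=14  p_k/q_k = 14/1
k=1  a_k=28  p_k/q_k = 393/28
(x₁, y₁) = (393, 28);  393² − 197·28² = 1 ✓
k=2:  x_2 = 393·393+197·28·28 = 308897,  y_2 = 393·28+28·393 = 22008
k=3:  x_3 = 393·308897+197·28·22008 = 242792649,  y_3 = 393·22008+28·308897 = 17298260

393 28
308897 22008
242792649 17298260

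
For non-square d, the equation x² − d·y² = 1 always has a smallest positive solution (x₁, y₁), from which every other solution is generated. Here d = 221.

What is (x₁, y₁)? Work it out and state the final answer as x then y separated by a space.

√221 = [14; 1,6,2,6,1,28, …], period ℓ=6 (even) → k=5
i=0: a=14 ⇒ p=14, q=1
…
i=2: a=6 ⇒ p=104, q=7
i=3: a=2 ⇒ p=223, q=15
i=4: a=6 ⇒ p=1442, q=97
i=5: a=1 ⇒ p=1665, q=112
fundamental: x₁=1665, y₁=112  (since 2772225 − 221·12544 = 1)

1665 112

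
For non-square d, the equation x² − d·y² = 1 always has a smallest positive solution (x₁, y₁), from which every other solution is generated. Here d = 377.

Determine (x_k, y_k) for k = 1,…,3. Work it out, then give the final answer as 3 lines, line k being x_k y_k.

√377 = [19; 2,2,2,38, …], period ℓ=4 (even) → k=3
k=0  a_k=19  p_k/q_k = 19/1
k=1  a_k=2  p_k/q_k = 39/2
k=2  a_k=2  p_k/q_k = 97/5
k=3  a_k=2  p_k/q_k = 233/12
→ (233, 12).  Check: 233²=54289, 377·12²=54288, difference 1.
(233+12√377)^2 = 108577 + 5592√377
(233+12√377)^3 = 50596649 + 2605860√377

233 12
108577 5592
50596649 2605860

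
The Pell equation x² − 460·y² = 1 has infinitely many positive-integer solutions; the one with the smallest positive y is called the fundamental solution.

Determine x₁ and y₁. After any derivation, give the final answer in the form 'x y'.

2535751 118230

[21; 2,4,3,1,2,10,2,1,3,4,2,42] for √460; ℓ=12 ⇒ convergent index 11
k=0  a_k=21  p_k/q_k = 21/1
k=1  a_k=2  p_k/q_k = 43/2
k=2  a_k=4  p_k/q_k = 193/9
…
k=4  a_k=1  p_k/q_k = 815/38
…
k=6  a_k=10  p_k/q_k = 23335/1088
k=7  a_k=2  p_k/q_k = 48922/2281
k=8  a_k=1  p_k/q_k = 72257/3369
…
k=10  a_k=4  p_k/q_k = 1135029/52921
k=11  a_k=2  p_k/q_k = 2535751/118230
(x₁, y₁) = (2535751, 118230);  2535751² − 460·118230² = 1 ✓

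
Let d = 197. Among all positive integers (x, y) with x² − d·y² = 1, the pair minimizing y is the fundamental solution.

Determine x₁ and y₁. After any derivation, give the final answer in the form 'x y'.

393 28

d=197: √d = [14; 28] (ℓ=1, odd), read p_1/q_1
i=0: a=14 ⇒ p=14, q=1
i=1: a=28 ⇒ p=393, q=28
fundamental: x₁=393, y₁=28  (since 154449 − 197·784 = 1)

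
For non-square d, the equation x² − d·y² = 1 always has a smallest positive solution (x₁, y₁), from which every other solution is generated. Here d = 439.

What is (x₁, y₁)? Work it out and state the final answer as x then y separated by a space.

[20; 1,19,1,40] for √439; ℓ=4 ⇒ convergent index 3
i=0: a=20 ⇒ p=20, q=1
i=1: a=1 ⇒ p=21, q=1
i=2: a=19 ⇒ p=419, q=20
i=3: a=1 ⇒ p=440, q=21
(x₁, y₁) = (440, 21);  440² − 439·21² = 1 ✓

440 21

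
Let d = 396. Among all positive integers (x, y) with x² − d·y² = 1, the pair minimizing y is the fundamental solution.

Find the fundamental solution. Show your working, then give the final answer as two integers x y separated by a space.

199 10

[19; 1,8,1,38] for √396; ℓ=4 ⇒ convergent index 3
k=0  a_k=19  p_k/q_k = 19/1
k=1  a_k=1  p_k/q_k = 20/1
k=2  a_k=8  p_k/q_k = 179/9
k=3  a_k=1  p_k/q_k = 199/10
(x₁, y₁) = (199, 10);  199² − 396·10² = 1 ✓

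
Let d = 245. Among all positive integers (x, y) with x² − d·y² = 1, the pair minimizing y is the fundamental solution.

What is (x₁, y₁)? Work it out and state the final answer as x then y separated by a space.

√245 = [15; 1,1,1,7,6,7,1,1,1,30, …], period ℓ=10 (even) → k=9
a_0=15:  p_0=15·1+0=15,  q_0=15·0+1=1
a_1=1:  p_1=1·15+1=16,  q_1=1·1+0=1
a_2=1:  p_2=1·16+15=31,  q_2=1·1+1=2
a_3=1:  p_3=1·31+16=47,  q_3=1·2+1=3
a_4=7:  p_4=7·47+31=360,  q_4=7·3+2=23
a_5=6:  p_5=6·360+47=2207,  q_5=6·23+3=141
…
a_8=1:  p_8=1·18016+15809=33825,  q_8=1·1151+1010=2161
a_9=1:  p_9=1·33825+18016=51841,  q_9=1·2161+1151=3312
→ (51841, 3312).  Check: 51841²=2687489281, 245·3312²=2687489280, difference 1.

51841 3312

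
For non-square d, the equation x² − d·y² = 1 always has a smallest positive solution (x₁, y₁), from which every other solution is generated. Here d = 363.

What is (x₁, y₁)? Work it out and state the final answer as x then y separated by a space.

√363 → a₀=19, period (19,38); ℓ=2 even so k=1
step 0: (19, 1)  from 19·(1,0) + (0,1)
step 1: (362, 19)  from 19·(19,1) + (1,0)
fundamental: x₁=362, y₁=19  (since 131044 − 363·361 = 1)

362 19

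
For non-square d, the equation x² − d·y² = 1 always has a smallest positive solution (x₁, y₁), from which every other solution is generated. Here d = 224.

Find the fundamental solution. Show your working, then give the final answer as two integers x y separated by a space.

√224 → a₀=14, period (1,28); ℓ=2 even so k=1
step 0: (14, 1)  from 14·(1,0) + (0,1)
step 1: (15, 1)  from 1·(14,1) + (1,0)
→ (15, 1).  Check: 15²=225, 224·1²=224, difference 1.

15 1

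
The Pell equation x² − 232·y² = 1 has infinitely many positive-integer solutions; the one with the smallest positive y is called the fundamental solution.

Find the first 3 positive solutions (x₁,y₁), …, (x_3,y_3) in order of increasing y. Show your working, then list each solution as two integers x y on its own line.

19603 1287
768555217 50458122
30131975818099 1978261129845

√232 → a₀=15, period (4,3,7,3,4,30); ℓ=6 even so k=5
step 0: (15, 1)  from 15·(1,0) + (0,1)
step 1: (61, 4)  from 4·(15,1) + (1,0)
step 2: (198, 13)  from 3·(61,4) + (15,1)
step 3: (1447, 95)  from 7·(198,13) + (61,4)
step 4: (4539, 298)  from 3·(1447,95) + (198,13)
step 5: (19603, 1287)  from 4·(4539,298) + (1447,95)
fundamental: x₁=19603, y₁=1287  (since 384277609 − 232·1656369 = 1)
(x_2, y_2) = (19603·19603 + 232·1287·1287, 19603·1287 + 1287·19603) = (768555217, 50458122)
(x_3, y_3) = (19603·768555217 + 232·1287·50458122, 19603·50458122 + 1287·768555217) = (30131975818099, 1978261129845)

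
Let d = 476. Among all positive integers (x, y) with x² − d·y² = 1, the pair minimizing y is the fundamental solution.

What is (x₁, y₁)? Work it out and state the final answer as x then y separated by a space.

d=476: √d = [21; 1,4,2,10,2,4,1,42] (ℓ=8, even), read p_7/q_7
k=0  a_k=21  p_k/q_k = 21/1
…
k=6  a_k=4  p_k/q_k = 23541/1079
k=7  a_k=1  p_k/q_k = 28799/1320
fundamental: x₁=28799, y₁=1320  (since 829382401 − 476·1742400 = 1)

28799 1320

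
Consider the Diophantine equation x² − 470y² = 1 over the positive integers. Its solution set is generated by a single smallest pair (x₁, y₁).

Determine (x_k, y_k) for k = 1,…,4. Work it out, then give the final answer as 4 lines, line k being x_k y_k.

1691 78
5718961 263796
19341524411 892157994
65413029839041 3017278071912

√470 = [21; 1,2,8,2,1,42, …], period ℓ=6 (even) → k=5
k=0  a_k=21  p_k/q_k = 21/1
…
k=2  a_k=2  p_k/q_k = 65/3
…
k=4  a_k=2  p_k/q_k = 1149/53
k=5  a_k=1  p_k/q_k = 1691/78
→ (1691, 78).  Check: 1691²=2859481, 470·78²=2859480, difference 1.
k=2:  x_2 = 1691·1691+470·78·78 = 5718961,  y_2 = 1691·78+78·1691 = 263796
k=3:  x_3 = 1691·5718961+470·78·263796 = 19341524411,  y_3 = 1691·263796+78·5718961 = 892157994
k=4:  x_4 = 1691·19341524411+470·78·892157994 = 65413029839041,  y_4 = 1691·892157994+78·19341524411 = 3017278071912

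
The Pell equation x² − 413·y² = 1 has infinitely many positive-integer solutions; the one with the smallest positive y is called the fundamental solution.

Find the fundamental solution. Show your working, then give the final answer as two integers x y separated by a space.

d=413: √d = [20; 3,9,1,4,1,9,3,40] (ℓ=8, even), read p_7/q_7
a_0=20:  p_0=20·1+0=20,  q_0=20·0+1=1
a_1=3:  p_1=3·20+1=61,  q_1=3·1+0=3
a_2=9:  p_2=9·61+20=569,  q_2=9·3+1=28
a_3=1:  p_3=1·569+61=630,  q_3=1·28+3=31
…
a_6=9:  p_6=9·3719+3089=36560,  q_6=9·183+152=1799
a_7=3:  p_7=3·36560+3719=113399,  q_7=3·1799+183=5580
fundamental: x₁=113399, y₁=5580  (since 12859333201 − 413·31136400 = 1)

113399 5580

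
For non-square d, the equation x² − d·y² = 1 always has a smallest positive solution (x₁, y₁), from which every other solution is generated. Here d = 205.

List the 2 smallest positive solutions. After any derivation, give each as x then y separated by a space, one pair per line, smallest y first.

√205 → a₀=14, period (3,6,1,4,1,6,3,28); ℓ=8 even so k=7
k=0  a_k=14  p_k/q_k = 14/1
k=1  a_k=3  p_k/q_k = 43/3
k=2  a_k=6  p_k/q_k = 272/19
k=3  a_k=1  p_k/q_k = 315/22
k=4  a_k=4  p_k/q_k = 1532/107
…
k=6  a_k=6  p_k/q_k = 12614/881
k=7  a_k=3  p_k/q_k = 39689/2772
(x₁, y₁) = (39689, 2772);  39689² − 205·2772² = 1 ✓
k=2:  x_2 = 39689·39689+205·2772·2772 = 3150433441,  y_2 = 39689·2772+2772·39689 = 220035816

39689 2772
3150433441 220035816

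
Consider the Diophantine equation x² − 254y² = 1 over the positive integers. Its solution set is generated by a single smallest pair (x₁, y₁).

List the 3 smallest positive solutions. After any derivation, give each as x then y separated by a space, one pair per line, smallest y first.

255 16
130049 8160
66324735 4161584

[15; 1,14,1,30] for √254; ℓ=4 ⇒ convergent index 3
k=0  a_k=15  p_k/q_k = 15/1
…
k=2  a_k=14  p_k/q_k = 239/15
k=3  a_k=1  p_k/q_k = 255/16
→ (255, 16).  Check: 255²=65025, 254·16²=65024, difference 1.
k=2:  x_2 = 255·255+254·16·16 = 130049,  y_2 = 255·16+16·255 = 8160
k=3:  x_3 = 255·130049+254·16·8160 = 66324735,  y_3 = 255·8160+16·130049 = 4161584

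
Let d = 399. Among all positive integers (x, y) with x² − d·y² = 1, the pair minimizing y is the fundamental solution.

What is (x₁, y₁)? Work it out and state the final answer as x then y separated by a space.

20 1

d=399: √d = [19; 1,38] (ℓ=2, even), read p_1/q_1
i=0: a=19 ⇒ p=19, q=1
i=1: a=1 ⇒ p=20, q=1
→ (20, 1).  Check: 20²=400, 399·1²=399, difference 1.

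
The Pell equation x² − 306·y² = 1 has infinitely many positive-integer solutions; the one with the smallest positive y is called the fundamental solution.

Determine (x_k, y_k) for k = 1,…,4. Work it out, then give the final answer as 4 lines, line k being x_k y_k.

√306 = [17; 2,34, …], period ℓ=2 (even) → k=1
i=0: a=17 ⇒ p=17, q=1
i=1: a=2 ⇒ p=35, q=2
→ (35, 2).  Check: 35²=1225, 306·2²=1224, difference 1.
k=2:  x_2 = 35·35+306·2·2 = 2449,  y_2 = 35·2+2·35 = 140
k=3:  x_3 = 35·2449+306·2·140 = 171395,  y_3 = 35·140+2·2449 = 9798
k=4:  x_4 = 35·171395+306·2·9798 = 11995201,  y_4 = 35·9798+2·171395 = 685720

35 2
2449 140
171395 9798
11995201 685720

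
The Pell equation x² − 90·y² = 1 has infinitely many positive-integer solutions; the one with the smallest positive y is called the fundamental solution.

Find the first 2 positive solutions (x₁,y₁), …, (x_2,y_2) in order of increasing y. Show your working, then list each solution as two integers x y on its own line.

√90 = [9; 2,18, …], period ℓ=2 (even) → k=1
k=0  a_k=9  p_k/q_k = 9/1
k=1  a_k=2  p_k/q_k = 19/2
→ (19, 2).  Check: 19²=361, 90·2²=360, difference 1.
n=2: (19,2)∘(19,2) = (19·19+90·2·2, 19·2+2·19) = (721,76)

19 2
721 76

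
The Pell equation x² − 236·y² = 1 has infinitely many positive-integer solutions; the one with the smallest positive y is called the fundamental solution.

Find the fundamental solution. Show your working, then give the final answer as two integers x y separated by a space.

[15; 2,1,3,5,1,6,1,5,3,1,2,30] for √236; ℓ=12 ⇒ convergent index 11
a_0=15:  p_0=15·1+0=15,  q_0=15·0+1=1
a_1=2:  p_1=2·15+1=31,  q_1=2·1+0=2
…
a_3=3:  p_3=3·46+31=169,  q_3=3·3+2=11
a_4=5:  p_4=5·169+46=891,  q_4=5·11+3=58
a_5=1:  p_5=1·891+169=1060,  q_5=1·58+11=69
a_6=6:  p_6=6·1060+891=7251,  q_6=6·69+58=472
a_7=1:  p_7=1·7251+1060=8311,  q_7=1·472+69=541
a_8=5:  p_8=5·8311+7251=48806,  q_8=5·541+472=3177
…
a_10=1:  p_10=1·154729+48806=203535,  q_10=1·10072+3177=13249
a_11=2:  p_11=2·203535+154729=561799,  q_11=2·13249+10072=36570
fundamental: x₁=561799, y₁=36570  (since 315618116401 − 236·1337364900 = 1)

561799 36570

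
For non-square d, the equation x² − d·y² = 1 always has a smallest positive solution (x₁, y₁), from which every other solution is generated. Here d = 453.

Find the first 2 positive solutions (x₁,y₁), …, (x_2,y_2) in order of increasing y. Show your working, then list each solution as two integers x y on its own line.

√453 = [21; 3,1,1,10,14,10,1,1,3,42, …], period ℓ=10 (even) → k=9
a_0=21:  p_0=21·1+0=21,  q_0=21·0+1=1
…
a_4=10:  p_4=10·149+85=1575,  q_4=10·7+4=74
a_5=14:  p_5=14·1575+149=22199,  q_5=14·74+7=1043
a_6=10:  p_6=10·22199+1575=223565,  q_6=10·1043+74=10504
a_7=1:  p_7=1·223565+22199=245764,  q_7=1·10504+1043=11547
a_8=1:  p_8=1·245764+223565=469329,  q_8=1·11547+10504=22051
a_9=3:  p_9=3·469329+245764=1653751,  q_9=3·22051+11547=77700
→ (1653751, 77700).  Check: 1653751²=2734892370001, 453·77700²=2734892370000, difference 1.
n=2: (1653751,77700)∘(1653751,77700) = (1653751·1653751+453·77700·77700, 1653751·77700+77700·1653751) = (5469784740001,256992905400)

1653751 77700
5469784740001 256992905400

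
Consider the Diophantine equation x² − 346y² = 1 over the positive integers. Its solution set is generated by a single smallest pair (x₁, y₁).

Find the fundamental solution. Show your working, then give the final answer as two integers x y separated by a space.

√346 = [18; 1,1,1,1,36, …], period ℓ=5 (odd) → k=9
k=0  a_k=18  p_k/q_k = 18/1
k=1  a_k=1  p_k/q_k = 19/1
k=2  a_k=1  p_k/q_k = 37/2
…
k=4  a_k=1  p_k/q_k = 93/5
…
k=6  a_k=1  p_k/q_k = 3497/188
…
k=8  a_k=1  p_k/q_k = 10398/559
k=9  a_k=1  p_k/q_k = 17299/930
(x₁, y₁) = (17299, 930);  17299² − 346·930² = 1 ✓

17299 930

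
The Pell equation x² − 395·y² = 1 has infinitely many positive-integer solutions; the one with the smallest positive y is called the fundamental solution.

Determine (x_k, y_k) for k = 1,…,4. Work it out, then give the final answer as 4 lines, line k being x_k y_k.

159 8
50561 2544
16078239 808984
5112829441 257254368

[19; 1,6,1,38] for √395; ℓ=4 ⇒ convergent index 3
i=0: a=19 ⇒ p=19, q=1
…
i=2: a=6 ⇒ p=139, q=7
i=3: a=1 ⇒ p=159, q=8
fundamental: x₁=159, y₁=8  (since 25281 − 395·64 = 1)
(159+8√395)^2 = 50561 + 2544√395
(159+8√395)^3 = 16078239 + 808984√395
(159+8√395)^4 = 5112829441 + 257254368√395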